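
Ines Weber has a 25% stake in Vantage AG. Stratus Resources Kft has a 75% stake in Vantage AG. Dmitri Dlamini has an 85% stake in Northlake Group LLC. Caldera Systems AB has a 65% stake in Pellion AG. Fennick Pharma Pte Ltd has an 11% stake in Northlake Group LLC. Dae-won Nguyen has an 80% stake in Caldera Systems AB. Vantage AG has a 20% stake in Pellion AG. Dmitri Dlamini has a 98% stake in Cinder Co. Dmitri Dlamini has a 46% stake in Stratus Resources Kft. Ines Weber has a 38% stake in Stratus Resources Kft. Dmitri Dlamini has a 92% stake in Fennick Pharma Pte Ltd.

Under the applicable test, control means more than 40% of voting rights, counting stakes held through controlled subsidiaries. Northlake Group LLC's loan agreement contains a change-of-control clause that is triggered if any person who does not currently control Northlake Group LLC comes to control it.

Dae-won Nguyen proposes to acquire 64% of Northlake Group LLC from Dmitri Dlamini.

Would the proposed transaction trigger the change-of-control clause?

The purchase adds only to Dae-won's holdings (Dmitri's stake shrinks), so Dae-won is the only person who could newly come to control Northlake.
Dae-won holds 80% of Caldera, so Dae-won controls Caldera.
Caldera holds 65% of Pellion, so Dae-won controls Pellion.
Neither Dae-won nor any entity Dae-won controls holds any voting interest in Northlake.
So before the transaction, Dae-won does not control Northlake.
After the purchase, Dae-won holds 64% of Northlake directly, and Dmitri's stake falls to 21%.
Dae-won holds 64% of Northlake, so Dae-won controls Northlake.
Dae-won did not control Northlake before and does after, so the clause is triggered.

Yes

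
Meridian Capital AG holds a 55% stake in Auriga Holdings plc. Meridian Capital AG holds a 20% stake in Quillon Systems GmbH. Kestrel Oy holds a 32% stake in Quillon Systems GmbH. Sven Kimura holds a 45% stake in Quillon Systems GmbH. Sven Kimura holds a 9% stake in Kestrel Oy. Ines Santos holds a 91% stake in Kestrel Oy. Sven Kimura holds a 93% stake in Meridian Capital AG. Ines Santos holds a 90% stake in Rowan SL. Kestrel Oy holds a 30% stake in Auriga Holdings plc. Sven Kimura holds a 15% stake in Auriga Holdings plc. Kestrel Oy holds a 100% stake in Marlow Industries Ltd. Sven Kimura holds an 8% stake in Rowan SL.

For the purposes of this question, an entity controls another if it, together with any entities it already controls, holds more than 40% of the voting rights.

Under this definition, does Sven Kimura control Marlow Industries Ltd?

No

Sven holds 93% of Meridian, so Sven controls Meridian.
Meridian and Sven together hold 20% + 45% = 65% of Quillon, so Sven controls Quillon.
Sven and Meridian together hold 15% + 55% = 70% of Auriga, so Sven controls Auriga.
Neither Sven nor any entity Sven controls holds any voting interest in Marlow.
So Sven does not control Marlow.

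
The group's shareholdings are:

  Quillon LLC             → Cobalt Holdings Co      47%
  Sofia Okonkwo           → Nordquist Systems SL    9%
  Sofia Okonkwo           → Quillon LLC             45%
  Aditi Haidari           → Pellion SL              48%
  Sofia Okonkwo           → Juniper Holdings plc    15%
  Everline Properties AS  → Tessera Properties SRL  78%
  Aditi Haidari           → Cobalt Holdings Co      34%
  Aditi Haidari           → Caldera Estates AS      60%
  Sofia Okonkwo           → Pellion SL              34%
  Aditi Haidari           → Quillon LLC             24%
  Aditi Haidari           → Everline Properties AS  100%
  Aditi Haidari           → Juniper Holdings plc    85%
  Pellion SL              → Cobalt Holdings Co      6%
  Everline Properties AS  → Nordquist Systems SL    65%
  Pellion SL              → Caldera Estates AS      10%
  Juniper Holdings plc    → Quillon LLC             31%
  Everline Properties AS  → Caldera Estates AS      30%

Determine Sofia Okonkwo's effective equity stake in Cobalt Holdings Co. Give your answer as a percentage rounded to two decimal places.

25.38%

Sofia reaches Cobalt along 3 paths.
Via Juniper → Quillon: 15% × 31% × 47% = 2.1855%.
Via Quillon: 45% × 47% = 21.15%.
Via Pellion: 34% × 6% = 2.04%.
Total: 2.1855% + 21.15% + 2.04% = 25.3755%.
Rounded: 25.38%.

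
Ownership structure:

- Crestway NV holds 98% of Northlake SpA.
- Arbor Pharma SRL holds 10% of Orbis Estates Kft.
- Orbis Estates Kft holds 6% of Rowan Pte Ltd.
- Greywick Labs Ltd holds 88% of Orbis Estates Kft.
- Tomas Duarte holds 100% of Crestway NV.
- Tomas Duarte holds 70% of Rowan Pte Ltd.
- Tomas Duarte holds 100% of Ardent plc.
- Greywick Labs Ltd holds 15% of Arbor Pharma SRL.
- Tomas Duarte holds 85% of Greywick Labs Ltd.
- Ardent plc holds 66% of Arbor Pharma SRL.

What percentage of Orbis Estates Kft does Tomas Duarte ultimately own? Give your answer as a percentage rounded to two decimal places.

82.68%

Tomas reaches Orbis along 3 paths.
Via Ardent → Arbor: 100% × 66% × 10% = 6.6%.
Via Greywick → Arbor: 85% × 15% × 10% = 1.275%.
Via Greywick: 85% × 88% = 74.8%.
Total: 6.6% + 1.275% + 74.8% = 82.675%.
Rounded: 82.68%.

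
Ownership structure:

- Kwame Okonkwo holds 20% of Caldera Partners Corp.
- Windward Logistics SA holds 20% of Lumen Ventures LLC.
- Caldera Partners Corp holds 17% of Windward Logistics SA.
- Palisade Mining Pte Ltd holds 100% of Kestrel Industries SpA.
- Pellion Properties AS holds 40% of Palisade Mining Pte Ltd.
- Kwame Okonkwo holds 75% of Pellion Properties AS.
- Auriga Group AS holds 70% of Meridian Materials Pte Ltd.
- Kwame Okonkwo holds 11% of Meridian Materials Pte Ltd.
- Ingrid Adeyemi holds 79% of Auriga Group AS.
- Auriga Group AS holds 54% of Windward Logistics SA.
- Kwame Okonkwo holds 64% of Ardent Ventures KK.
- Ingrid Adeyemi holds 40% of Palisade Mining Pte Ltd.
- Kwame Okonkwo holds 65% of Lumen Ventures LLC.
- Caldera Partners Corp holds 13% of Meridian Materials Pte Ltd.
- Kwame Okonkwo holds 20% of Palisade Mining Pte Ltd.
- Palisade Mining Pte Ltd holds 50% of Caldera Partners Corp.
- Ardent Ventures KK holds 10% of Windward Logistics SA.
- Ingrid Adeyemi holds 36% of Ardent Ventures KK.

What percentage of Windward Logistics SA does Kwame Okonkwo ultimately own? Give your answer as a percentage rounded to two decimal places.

Kwame reaches Windward along 4 paths.
Via Caldera: 20% × 17% = 3.4%.
Via Palisade → Caldera: 20% × 50% × 17% = 1.7%.
Via Pellion → Palisade → Caldera: 75% × 40% × 50% × 17% = 2.55%.
Via Ardent: 64% × 10% = 6.4%.
Total: 3.4% + 1.7% + 2.55% + 6.4% = 14.05%.

14.05%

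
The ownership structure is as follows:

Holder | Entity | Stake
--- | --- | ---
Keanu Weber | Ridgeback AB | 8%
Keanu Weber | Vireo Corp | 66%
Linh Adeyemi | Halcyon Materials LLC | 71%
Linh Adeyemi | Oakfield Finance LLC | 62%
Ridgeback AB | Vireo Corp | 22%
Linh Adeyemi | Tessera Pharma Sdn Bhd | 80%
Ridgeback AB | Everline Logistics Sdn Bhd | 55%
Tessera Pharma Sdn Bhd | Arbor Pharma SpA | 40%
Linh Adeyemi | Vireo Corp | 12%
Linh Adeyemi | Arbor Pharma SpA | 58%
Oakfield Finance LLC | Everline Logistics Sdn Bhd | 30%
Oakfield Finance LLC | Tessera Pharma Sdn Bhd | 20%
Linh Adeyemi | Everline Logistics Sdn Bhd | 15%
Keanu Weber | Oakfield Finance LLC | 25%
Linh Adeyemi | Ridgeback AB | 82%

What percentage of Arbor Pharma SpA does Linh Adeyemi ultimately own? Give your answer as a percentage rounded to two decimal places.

94.96%

Linh reaches Arbor along 3 paths.
Via Oakfield → Tessera: 62% × 20% × 40% = 4.96%.
Via Tessera: 80% × 40% = 32%.
Direct stake: 58% = 58%.
Total: 4.96% + 32% + 58% = 94.96%.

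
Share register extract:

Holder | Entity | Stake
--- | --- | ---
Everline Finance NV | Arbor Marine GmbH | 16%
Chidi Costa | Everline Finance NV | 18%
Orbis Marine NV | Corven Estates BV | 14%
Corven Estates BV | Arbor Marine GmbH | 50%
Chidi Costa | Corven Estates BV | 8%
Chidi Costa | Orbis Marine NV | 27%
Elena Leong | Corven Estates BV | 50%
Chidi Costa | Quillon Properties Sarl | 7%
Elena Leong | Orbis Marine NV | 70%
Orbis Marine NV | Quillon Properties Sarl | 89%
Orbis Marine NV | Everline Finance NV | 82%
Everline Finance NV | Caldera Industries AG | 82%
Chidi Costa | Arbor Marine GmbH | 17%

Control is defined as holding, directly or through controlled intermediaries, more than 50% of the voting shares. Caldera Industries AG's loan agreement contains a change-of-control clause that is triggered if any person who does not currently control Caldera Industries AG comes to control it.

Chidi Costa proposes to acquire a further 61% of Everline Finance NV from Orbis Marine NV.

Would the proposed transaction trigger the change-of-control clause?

Yes

The purchase adds only to Chidi's holdings (Orbis's stake shrinks), so Chidi is the only person who could newly come to control Caldera.
Chidi's largest direct stake is 27% in Orbis, which does not meet the threshold, so Chidi controls no company.
Neither Chidi nor any entity Chidi controls holds any voting interest in Caldera.
So before the transaction, Chidi does not control Caldera.
After the purchase, Chidi's direct stake in Everline rises to 18% + 61% = 79%, and Orbis's stake falls to 21%.
Chidi holds 79% of Everline, so Chidi controls Everline.
Everline holds 82% of Caldera, so Chidi controls Caldera.
Chidi did not control Caldera before and does after, so the clause is triggered.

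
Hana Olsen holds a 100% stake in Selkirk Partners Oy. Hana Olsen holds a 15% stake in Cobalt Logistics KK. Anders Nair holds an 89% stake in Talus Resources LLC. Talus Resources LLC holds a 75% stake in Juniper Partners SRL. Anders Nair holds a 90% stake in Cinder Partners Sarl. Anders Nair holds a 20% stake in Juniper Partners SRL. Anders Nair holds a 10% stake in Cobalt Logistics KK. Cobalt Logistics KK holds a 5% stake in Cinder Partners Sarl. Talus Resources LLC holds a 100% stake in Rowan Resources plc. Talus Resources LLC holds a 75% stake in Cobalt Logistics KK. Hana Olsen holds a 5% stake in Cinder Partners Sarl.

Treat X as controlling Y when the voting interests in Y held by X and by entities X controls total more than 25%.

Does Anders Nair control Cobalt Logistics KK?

Yes

Anders holds 89% of Talus, so Anders controls Talus.
Talus and Anders together hold 75% + 10% = 85% of Cobalt, so Anders controls Cobalt.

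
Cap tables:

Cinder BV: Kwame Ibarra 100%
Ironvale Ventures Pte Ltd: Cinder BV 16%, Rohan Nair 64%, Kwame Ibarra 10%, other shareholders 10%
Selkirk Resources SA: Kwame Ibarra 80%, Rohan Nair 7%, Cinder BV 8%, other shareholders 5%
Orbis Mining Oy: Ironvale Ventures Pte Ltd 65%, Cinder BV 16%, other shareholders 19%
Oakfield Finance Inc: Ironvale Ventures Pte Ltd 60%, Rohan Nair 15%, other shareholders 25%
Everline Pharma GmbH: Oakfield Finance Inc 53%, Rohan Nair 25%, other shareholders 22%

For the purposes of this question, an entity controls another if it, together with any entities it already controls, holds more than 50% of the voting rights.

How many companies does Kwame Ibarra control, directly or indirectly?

Kwame holds 100% of Cinder, so Kwame controls Cinder.
Kwame and Cinder together hold 80% + 8% = 88% of Selkirk, so Kwame controls Selkirk.
No other company's threshold is met.
Kwame controls 2 companies.

2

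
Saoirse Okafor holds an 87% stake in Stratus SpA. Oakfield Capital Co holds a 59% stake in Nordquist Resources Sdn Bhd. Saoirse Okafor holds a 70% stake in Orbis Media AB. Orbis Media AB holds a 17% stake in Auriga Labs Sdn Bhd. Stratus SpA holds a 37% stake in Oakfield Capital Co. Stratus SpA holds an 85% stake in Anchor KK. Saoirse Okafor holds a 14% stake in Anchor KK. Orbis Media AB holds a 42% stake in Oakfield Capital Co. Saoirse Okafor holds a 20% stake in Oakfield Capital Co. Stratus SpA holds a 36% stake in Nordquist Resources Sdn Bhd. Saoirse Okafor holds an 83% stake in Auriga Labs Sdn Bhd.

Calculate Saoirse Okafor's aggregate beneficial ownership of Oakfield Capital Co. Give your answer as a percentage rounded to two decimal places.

81.59%

Saoirse reaches Oakfield along 3 paths.
Direct stake: 20% = 20%.
Via Orbis: 70% × 42% = 29.4%.
Via Stratus: 87% × 37% = 32.19%.
Total: 20% + 29.4% + 32.19% = 81.59%.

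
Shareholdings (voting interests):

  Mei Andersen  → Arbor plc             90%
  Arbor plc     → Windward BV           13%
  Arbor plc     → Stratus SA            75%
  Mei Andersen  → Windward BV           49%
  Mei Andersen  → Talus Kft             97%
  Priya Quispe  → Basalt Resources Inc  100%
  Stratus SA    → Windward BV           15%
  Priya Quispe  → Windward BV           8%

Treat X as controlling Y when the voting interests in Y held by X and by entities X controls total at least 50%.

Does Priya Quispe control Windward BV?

Priya holds 100% of Basalt, so Priya controls Basalt.
In Windward, Priya's side holds only 8%, not ≥ 50%.
So Priya does not control Windward.

No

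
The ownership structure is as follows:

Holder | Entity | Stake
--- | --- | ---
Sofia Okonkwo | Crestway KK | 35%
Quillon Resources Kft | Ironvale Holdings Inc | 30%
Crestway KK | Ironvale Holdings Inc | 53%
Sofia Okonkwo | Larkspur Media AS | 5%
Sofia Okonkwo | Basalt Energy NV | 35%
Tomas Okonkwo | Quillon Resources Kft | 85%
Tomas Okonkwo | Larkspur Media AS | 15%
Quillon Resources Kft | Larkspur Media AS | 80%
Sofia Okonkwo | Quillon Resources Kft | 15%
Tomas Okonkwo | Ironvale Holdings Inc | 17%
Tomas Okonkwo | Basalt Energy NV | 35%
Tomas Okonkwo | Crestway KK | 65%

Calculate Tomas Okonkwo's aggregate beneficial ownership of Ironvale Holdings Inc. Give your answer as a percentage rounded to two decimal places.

Tomas reaches Ironvale along 3 paths.
Direct stake: 17% = 17%.
Via Quillon: 85% × 30% = 25.5%.
Via Crestway: 65% × 53% = 34.45%.
Total: 17% + 25.5% + 34.45% = 76.95%.

76.95%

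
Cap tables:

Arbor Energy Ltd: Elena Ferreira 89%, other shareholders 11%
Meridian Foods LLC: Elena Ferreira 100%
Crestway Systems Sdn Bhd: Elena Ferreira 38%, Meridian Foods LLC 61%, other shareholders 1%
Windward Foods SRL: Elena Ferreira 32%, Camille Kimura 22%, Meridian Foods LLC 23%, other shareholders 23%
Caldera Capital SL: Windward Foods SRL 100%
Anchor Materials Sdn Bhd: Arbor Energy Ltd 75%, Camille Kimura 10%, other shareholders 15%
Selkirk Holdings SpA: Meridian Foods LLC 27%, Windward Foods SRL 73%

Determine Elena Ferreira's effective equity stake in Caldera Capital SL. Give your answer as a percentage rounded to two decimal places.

Elena reaches Caldera along 2 paths.
Via Windward: 32% × 100% = 32%.
Via Meridian → Windward: 100% × 23% × 100% = 23%.
Total: 32% + 23% = 55%.
Rounded: 55.00%.

55.00%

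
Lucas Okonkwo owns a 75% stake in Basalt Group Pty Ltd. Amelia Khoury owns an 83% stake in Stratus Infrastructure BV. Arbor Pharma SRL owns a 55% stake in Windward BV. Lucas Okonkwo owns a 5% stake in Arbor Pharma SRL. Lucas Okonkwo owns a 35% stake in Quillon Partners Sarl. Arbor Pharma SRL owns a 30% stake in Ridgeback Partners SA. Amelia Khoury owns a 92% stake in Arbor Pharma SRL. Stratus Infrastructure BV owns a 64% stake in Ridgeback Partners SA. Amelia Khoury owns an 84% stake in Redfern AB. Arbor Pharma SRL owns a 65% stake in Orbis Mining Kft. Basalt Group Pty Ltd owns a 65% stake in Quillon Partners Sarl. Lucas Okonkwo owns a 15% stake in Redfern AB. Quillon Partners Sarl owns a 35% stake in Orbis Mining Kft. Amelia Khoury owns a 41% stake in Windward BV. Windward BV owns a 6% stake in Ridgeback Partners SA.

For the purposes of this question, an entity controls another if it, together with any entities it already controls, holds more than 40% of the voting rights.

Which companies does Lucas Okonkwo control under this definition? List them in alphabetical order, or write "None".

Lucas holds 75% of Basalt, so Lucas controls Basalt.
Lucas and Basalt together hold 35% + 65% = 100% of Quillon, so Lucas controls Quillon.
No other company's threshold is met.

Basalt Group Pty Ltd, Quillon Partners Sarl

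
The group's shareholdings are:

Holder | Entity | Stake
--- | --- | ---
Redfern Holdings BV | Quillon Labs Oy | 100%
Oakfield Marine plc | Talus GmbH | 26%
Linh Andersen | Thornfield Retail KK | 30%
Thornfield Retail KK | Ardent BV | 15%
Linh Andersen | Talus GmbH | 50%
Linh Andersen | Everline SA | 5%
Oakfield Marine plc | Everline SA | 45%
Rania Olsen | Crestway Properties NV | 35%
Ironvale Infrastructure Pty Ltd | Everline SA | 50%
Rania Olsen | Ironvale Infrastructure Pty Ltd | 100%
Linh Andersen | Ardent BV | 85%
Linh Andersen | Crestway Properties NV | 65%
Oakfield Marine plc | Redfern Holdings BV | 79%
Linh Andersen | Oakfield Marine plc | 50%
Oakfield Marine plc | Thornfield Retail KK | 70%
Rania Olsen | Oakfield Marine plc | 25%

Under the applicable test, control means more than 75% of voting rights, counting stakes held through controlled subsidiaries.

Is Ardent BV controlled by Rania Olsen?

Rania holds 100% of Ironvale, so Rania controls Ironvale.
Neither Rania nor any entity Rania controls holds any voting interest in Ardent.
So Rania does not control Ardent.

No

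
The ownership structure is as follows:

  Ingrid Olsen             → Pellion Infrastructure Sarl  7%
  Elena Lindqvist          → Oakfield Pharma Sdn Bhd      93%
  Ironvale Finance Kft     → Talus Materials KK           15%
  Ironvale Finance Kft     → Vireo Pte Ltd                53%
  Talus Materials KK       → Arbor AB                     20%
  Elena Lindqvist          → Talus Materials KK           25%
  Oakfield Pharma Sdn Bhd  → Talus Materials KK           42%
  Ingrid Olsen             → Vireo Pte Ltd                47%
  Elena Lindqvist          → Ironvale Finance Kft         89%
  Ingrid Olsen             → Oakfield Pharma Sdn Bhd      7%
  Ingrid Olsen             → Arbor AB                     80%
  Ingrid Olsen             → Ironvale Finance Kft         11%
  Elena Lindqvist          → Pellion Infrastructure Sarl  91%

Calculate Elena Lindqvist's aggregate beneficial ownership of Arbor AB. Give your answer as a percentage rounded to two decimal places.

Elena reaches Arbor along 3 paths.
Via Ironvale → Talus: 89% × 15% × 20% = 2.67%.
Via Oakfield → Talus: 93% × 42% × 20% = 7.812%.
Via Talus: 25% × 20% = 5%.
Total: 2.67% + 7.812% + 5% = 15.482%.
Rounded: 15.48%.

15.48%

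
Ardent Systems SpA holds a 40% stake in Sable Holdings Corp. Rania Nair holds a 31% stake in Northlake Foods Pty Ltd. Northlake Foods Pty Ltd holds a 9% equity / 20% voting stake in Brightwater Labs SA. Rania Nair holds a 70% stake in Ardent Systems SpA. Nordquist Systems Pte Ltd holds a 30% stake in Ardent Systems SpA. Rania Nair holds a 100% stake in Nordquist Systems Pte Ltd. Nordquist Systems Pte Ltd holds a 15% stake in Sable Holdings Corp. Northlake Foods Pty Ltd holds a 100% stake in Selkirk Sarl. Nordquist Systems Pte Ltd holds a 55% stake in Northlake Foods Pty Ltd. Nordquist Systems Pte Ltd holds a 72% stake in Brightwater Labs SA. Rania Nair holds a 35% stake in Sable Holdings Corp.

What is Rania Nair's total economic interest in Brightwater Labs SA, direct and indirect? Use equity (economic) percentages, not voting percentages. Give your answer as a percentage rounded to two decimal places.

79.74%

Rania reaches Brightwater along 3 paths.
Via Nordquist: 100% × 72% = 72%.
Via Nordquist → Northlake: 100% × 55% × 9% = 4.95%.
Via Northlake: 31% × 9% = 2.79%.
Total: 72% + 4.95% + 2.79% = 79.74%.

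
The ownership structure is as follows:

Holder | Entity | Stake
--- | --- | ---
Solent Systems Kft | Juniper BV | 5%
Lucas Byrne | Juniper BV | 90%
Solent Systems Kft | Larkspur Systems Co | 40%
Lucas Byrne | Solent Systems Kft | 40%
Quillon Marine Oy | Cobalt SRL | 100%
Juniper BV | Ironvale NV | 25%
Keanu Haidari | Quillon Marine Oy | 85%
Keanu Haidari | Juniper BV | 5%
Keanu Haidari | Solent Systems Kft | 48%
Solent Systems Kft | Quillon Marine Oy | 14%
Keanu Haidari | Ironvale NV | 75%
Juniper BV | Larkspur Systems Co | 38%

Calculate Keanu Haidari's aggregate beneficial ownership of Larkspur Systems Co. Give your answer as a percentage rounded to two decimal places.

Keanu reaches Larkspur along 3 paths.
Via Solent → Juniper: 48% × 5% × 38% = 0.912%.
Via Juniper: 5% × 38% = 1.9%.
Via Solent: 48% × 40% = 19.2%.
Total: 0.912% + 1.9% + 19.2% = 22.012%.
Rounded: 22.01%.

22.01%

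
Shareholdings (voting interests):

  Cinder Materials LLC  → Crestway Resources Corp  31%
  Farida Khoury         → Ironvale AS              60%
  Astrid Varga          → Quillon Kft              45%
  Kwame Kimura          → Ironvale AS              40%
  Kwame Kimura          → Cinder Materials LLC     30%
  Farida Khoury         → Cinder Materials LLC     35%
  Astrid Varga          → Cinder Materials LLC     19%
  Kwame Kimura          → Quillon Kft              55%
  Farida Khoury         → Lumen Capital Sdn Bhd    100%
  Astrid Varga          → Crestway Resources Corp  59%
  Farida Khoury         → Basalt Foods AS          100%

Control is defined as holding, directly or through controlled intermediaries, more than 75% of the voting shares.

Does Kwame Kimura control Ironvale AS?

No

Kwame's largest direct stake is 55% in Quillon, which does not meet the threshold, so Kwame controls no company.
In Ironvale, Kwame's side holds only 40%, not > 75%.
So Kwame does not control Ironvale.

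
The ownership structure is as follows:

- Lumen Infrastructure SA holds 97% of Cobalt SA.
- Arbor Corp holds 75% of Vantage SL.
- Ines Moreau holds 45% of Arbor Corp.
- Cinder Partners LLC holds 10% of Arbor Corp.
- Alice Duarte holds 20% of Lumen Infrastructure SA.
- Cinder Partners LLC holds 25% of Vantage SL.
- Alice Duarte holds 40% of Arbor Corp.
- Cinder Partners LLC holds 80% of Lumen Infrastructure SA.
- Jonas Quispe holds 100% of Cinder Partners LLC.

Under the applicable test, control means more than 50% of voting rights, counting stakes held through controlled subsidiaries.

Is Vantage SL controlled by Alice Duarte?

No

Alice's largest direct stake is 40% in Arbor, which does not meet the threshold, so Alice controls no company.
Neither Alice nor any entity Alice controls holds any voting interest in Vantage.
So Alice does not control Vantage.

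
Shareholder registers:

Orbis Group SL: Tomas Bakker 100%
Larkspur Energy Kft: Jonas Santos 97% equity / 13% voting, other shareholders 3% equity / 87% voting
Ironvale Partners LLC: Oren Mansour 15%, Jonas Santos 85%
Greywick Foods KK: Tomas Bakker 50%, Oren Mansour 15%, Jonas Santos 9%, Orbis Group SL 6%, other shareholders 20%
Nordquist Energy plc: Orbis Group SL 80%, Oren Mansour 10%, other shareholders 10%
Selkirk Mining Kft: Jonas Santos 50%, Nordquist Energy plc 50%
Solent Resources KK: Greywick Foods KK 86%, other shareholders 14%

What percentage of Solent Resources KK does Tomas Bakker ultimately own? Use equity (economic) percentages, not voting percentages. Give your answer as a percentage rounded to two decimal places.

48.16%

Tomas reaches Solent along 2 paths.
Via Greywick: 50% × 86% = 43%.
Via Orbis → Greywick: 100% × 6% × 86% = 5.16%.
Total: 43% + 5.16% = 48.16%.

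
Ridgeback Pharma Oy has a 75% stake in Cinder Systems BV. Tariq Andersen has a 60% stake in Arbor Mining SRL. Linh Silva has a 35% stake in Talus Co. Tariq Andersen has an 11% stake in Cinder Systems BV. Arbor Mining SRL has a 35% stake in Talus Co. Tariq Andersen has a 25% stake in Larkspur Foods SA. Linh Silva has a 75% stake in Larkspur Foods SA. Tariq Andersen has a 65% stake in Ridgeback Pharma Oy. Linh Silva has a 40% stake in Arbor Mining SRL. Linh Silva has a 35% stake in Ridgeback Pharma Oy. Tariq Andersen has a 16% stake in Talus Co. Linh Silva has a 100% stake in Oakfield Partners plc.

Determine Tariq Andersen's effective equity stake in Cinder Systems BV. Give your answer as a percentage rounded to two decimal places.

59.75%

Tariq reaches Cinder along 2 paths.
Direct stake: 11% = 11%.
Via Ridgeback: 65% × 75% = 48.75%.
Total: 11% + 48.75% = 59.75%.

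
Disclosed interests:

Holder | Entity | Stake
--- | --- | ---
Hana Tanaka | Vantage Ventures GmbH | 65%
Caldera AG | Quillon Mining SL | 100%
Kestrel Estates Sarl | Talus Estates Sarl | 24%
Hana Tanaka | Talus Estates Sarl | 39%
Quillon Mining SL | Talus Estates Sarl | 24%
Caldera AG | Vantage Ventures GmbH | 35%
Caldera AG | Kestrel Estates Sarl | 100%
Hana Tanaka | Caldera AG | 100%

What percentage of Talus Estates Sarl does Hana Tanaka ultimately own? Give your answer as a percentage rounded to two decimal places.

Hana reaches Talus along 3 paths.
Via Caldera → Quillon: 100% × 100% × 24% = 24%.
Direct stake: 39% = 39%.
Via Caldera → Kestrel: 100% × 100% × 24% = 24%.
Total: 24% + 39% + 24% = 87%.
Rounded: 87.00%.

87.00%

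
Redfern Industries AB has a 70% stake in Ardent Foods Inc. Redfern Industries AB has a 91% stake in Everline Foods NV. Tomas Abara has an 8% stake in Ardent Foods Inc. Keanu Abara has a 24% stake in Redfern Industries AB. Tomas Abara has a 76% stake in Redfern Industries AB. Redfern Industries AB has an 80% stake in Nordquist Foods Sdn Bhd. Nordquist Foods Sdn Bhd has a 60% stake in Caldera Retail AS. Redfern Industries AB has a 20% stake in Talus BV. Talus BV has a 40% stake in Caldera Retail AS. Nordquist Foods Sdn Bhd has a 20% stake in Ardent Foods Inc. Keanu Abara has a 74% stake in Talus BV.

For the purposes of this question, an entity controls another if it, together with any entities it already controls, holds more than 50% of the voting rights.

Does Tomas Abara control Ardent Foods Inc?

Yes

Tomas holds 76% of Redfern, so Tomas controls Redfern.
Redfern holds 80% of Nordquist, so Tomas controls Nordquist.
Redfern and Tomas and Nordquist together hold 70% + 8% + 20% = 98% of Ardent, so Tomas controls Ardent.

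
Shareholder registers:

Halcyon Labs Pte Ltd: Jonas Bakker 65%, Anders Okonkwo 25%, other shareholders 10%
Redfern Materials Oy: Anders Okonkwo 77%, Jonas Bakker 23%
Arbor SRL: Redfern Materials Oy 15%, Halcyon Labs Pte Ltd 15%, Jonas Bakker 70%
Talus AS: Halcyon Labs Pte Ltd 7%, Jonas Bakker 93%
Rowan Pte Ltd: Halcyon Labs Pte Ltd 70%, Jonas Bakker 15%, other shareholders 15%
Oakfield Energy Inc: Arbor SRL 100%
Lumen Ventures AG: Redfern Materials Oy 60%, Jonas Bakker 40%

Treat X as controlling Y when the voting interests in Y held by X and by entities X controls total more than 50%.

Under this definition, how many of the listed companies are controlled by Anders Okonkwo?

Anders holds 77% of Redfern, so Anders controls Redfern.
Redfern holds 60% of Lumen, so Anders controls Lumen.
No other company's threshold is met.
Anders controls 2 companies.

2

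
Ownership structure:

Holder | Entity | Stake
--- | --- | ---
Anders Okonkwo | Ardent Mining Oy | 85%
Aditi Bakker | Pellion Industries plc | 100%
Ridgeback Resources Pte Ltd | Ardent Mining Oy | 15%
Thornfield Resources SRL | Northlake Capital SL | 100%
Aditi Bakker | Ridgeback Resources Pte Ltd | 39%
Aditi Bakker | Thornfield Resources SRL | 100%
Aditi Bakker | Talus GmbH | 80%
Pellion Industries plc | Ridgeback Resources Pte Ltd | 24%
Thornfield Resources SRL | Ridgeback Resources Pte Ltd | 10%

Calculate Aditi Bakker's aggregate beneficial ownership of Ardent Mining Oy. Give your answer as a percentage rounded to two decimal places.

Aditi reaches Ardent along 3 paths.
Via Thornfield → Ridgeback: 100% × 10% × 15% = 1.5%.
Via Ridgeback: 39% × 15% = 5.85%.
Via Pellion → Ridgeback: 100% × 24% × 15% = 3.6%.
Total: 1.5% + 5.85% + 3.6% = 10.95%.

10.95%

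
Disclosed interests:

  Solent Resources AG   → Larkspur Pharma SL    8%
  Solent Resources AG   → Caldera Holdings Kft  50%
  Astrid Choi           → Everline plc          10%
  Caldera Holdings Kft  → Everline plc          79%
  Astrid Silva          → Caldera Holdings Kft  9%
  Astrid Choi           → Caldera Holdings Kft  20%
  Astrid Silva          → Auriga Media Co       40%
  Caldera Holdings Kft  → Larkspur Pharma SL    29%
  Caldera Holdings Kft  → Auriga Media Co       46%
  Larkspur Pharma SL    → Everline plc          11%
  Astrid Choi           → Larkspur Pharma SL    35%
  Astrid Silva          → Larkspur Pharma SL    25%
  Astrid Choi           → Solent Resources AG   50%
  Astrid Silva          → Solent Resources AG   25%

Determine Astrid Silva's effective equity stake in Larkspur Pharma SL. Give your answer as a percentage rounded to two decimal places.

Astrid Silva reaches Larkspur along 4 paths.
Via Solent → Caldera: 25% × 50% × 29% = 3.625%.
Via Caldera: 9% × 29% = 2.61%.
Direct stake: 25% = 25%.
Via Solent: 25% × 8% = 2%.
Total: 3.625% + 2.61% + 25% + 2% = 33.235%.
Rounded: 33.24%.

33.24%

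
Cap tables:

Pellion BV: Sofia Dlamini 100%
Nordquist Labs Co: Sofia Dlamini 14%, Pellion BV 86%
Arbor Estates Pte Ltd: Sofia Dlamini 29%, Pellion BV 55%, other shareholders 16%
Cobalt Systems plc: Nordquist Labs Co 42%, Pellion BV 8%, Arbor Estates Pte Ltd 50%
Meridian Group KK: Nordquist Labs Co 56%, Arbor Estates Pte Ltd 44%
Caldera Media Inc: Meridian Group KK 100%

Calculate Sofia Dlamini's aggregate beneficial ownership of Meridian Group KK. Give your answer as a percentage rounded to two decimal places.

Sofia reaches Meridian along 4 paths.
Via Nordquist: 14% × 56% = 7.84%.
Via Pellion → Nordquist: 100% × 86% × 56% = 48.16%.
Via Arbor: 29% × 44% = 12.76%.
Via Pellion → Arbor: 100% × 55% × 44% = 24.2%.
Total: 7.84% + 48.16% + 12.76% + 24.2% = 92.96%.

92.96%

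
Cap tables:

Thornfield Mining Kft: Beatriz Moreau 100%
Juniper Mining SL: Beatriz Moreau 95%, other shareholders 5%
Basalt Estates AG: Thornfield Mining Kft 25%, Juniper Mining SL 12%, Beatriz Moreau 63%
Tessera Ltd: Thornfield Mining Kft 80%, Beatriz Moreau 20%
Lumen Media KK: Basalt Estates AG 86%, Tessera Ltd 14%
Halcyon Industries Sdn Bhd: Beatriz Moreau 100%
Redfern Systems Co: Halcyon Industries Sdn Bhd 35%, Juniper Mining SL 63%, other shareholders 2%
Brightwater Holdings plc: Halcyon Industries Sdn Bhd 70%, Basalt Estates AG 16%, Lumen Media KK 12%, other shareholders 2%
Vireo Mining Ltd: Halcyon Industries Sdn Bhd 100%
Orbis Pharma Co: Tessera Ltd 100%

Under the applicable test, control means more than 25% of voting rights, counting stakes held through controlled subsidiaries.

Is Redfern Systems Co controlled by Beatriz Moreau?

Beatriz holds 100% of Halcyon, so Beatriz controls Halcyon.
Beatriz holds 95% of Juniper, so Beatriz controls Juniper.
Halcyon and Juniper together hold 35% + 63% = 98% of Redfern, so Beatriz controls Redfern.

Yes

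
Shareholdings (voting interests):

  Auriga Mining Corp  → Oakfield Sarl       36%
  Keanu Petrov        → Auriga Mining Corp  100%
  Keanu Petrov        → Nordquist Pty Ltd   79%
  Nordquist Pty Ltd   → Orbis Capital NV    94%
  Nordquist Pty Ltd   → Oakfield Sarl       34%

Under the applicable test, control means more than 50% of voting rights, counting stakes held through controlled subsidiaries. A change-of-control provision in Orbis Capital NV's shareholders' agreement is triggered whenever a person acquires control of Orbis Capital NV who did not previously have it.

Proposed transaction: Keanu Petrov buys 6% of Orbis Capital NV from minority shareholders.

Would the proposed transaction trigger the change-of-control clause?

The purchase changes only Keanu's holdings, so Keanu is the only person who could newly come to control Orbis.
Keanu holds 79% of Nordquist, so Keanu controls Nordquist.
Nordquist holds 94% of Orbis, so Keanu controls Orbis.
So Keanu already controls Orbis before the transaction.
After the purchase, Keanu holds 6% of Orbis directly.
Keanu controlled Orbis already, so this is not a new person acquiring control; every other person's position is unchanged or reduced.
No new person acquires control, so the clause is not triggered.

No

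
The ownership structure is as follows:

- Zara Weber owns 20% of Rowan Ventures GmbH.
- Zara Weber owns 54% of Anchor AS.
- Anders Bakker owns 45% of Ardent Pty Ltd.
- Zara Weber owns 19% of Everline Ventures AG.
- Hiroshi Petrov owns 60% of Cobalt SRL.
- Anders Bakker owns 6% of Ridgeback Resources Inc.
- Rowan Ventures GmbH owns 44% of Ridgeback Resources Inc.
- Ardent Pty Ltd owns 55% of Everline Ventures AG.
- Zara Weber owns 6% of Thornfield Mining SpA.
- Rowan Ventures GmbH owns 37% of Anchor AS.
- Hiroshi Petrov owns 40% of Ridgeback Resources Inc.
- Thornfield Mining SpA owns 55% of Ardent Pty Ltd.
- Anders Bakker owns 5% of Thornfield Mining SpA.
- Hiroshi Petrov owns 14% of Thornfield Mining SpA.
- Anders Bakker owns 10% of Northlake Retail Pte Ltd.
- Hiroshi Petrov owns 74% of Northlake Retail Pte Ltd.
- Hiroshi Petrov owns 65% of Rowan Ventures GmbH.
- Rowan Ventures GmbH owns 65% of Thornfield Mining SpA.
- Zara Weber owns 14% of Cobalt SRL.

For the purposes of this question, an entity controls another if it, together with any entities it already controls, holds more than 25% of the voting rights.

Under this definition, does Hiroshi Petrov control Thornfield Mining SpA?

Yes

Hiroshi holds 65% of Rowan, so Hiroshi controls Rowan.
Rowan and Hiroshi together hold 65% + 14% = 79% of Thornfield, so Hiroshi controls Thornfield.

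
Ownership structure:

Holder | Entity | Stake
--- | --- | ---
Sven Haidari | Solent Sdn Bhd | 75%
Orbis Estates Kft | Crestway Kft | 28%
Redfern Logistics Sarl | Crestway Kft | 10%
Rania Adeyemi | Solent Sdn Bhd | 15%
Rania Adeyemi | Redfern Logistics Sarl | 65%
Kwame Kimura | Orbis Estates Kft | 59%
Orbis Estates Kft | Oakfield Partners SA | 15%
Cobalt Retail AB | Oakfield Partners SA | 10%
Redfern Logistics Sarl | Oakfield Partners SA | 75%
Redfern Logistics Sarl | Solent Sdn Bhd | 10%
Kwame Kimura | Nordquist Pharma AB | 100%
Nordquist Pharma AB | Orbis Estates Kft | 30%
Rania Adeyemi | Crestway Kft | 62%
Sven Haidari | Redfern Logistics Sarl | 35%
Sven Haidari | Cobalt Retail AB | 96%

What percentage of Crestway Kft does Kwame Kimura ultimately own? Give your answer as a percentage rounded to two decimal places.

Kwame reaches Crestway along 2 paths.
Via Orbis: 59% × 28% = 16.52%.
Via Nordquist → Orbis: 100% × 30% × 28% = 8.4%.
Total: 16.52% + 8.4% = 24.92%.

24.92%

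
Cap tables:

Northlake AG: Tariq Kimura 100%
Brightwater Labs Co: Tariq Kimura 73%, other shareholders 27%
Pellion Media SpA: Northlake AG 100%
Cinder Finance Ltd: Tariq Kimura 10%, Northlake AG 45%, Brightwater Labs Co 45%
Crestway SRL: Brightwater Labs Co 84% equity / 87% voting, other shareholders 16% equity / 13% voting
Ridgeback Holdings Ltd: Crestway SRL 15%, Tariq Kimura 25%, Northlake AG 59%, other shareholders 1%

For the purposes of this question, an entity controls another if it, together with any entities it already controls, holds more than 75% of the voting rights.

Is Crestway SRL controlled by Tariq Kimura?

No

Tariq holds 100% of Northlake, so Tariq controls Northlake.
Northlake holds 100% of Pellion, so Tariq controls Pellion.
Tariq and Northlake together hold 25% + 59% = 84% of Ridgeback, so Tariq controls Ridgeback.
Neither Tariq nor any entity Tariq controls holds any voting interest in Crestway.
So Tariq does not control Crestway.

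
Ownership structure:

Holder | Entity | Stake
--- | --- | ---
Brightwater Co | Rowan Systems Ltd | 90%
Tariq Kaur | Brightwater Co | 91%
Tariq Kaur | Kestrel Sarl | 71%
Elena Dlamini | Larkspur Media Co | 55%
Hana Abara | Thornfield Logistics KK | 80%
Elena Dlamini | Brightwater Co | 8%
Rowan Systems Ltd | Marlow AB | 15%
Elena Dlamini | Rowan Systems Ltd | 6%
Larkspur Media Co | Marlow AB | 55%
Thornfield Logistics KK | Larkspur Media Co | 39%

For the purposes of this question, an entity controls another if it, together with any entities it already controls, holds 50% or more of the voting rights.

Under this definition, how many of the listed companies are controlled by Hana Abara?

Hana holds 80% of Thornfield, so Hana controls Thornfield.
No other company's threshold is met.
Hana controls 1 company.

1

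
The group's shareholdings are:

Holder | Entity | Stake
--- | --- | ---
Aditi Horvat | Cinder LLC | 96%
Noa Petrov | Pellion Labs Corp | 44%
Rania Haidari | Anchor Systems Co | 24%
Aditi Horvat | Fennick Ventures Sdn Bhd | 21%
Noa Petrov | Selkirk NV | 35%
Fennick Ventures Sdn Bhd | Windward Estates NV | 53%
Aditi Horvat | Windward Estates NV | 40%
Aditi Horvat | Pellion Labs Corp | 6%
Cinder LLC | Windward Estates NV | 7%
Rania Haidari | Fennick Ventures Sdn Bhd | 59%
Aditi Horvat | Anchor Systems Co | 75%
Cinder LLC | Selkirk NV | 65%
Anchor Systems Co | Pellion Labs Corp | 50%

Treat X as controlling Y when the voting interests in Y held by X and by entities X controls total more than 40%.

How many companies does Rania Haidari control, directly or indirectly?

2

Rania holds 59% of Fennick, so Rania controls Fennick.
Fennick holds 53% of Windward, so Rania controls Windward.
No other company's threshold is met.
Rania controls 2 companies.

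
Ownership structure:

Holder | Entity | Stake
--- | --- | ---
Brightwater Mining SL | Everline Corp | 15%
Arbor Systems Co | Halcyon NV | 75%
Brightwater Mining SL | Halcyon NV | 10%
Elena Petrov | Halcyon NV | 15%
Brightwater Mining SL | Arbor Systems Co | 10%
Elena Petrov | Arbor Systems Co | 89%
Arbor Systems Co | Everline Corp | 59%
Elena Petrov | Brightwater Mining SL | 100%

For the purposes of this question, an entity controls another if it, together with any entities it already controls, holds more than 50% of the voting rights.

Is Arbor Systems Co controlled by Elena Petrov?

Elena holds 100% of Brightwater, so Elena controls Brightwater.
Elena and Brightwater together hold 89% + 10% = 99% of Arbor, so Elena controls Arbor.

Yes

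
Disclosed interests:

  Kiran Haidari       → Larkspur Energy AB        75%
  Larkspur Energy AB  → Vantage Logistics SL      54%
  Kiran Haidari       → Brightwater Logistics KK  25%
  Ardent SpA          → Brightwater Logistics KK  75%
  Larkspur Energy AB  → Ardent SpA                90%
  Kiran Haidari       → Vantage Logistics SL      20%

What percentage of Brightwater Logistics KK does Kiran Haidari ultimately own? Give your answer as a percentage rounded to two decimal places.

75.63%

Kiran reaches Brightwater along 2 paths.
Via Larkspur → Ardent: 75% × 90% × 75% = 50.625%.
Direct stake: 25% = 25%.
Total: 50.625% + 25% = 75.625%.
Rounded: 75.63%.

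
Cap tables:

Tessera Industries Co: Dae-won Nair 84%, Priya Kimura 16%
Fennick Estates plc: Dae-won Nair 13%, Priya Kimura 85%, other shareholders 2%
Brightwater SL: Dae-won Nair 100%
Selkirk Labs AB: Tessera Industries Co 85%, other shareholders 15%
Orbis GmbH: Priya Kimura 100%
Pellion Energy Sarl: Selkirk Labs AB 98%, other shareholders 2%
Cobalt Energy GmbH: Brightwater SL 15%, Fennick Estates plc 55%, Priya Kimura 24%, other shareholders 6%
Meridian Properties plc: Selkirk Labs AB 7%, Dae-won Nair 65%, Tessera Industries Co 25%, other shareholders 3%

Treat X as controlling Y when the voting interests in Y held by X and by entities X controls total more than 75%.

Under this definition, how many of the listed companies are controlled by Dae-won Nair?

Dae-won holds 84% of Tessera, so Dae-won controls Tessera.
Dae-won holds 100% of Brightwater, so Dae-won controls Brightwater.
Tessera holds 85% of Selkirk, so Dae-won controls Selkirk.
Selkirk holds 98% of Pellion, so Dae-won controls Pellion.
Selkirk and Dae-won and Tessera together hold 7% + 65% + 25% = 97% of Meridian, so Dae-won controls Meridian.
No other company's threshold is met.
Dae-won controls 5 companies.

5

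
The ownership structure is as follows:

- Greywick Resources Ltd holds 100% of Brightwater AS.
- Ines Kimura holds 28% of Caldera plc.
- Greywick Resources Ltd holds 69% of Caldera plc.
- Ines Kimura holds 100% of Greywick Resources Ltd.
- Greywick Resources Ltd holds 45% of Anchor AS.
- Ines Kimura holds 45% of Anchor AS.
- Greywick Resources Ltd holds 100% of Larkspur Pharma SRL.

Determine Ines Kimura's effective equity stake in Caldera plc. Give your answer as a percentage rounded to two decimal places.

97.00%

Ines reaches Caldera along 2 paths.
Direct stake: 28% = 28%.
Via Greywick: 100% × 69% = 69%.
Total: 28% + 69% = 97%.
Rounded: 97.00%.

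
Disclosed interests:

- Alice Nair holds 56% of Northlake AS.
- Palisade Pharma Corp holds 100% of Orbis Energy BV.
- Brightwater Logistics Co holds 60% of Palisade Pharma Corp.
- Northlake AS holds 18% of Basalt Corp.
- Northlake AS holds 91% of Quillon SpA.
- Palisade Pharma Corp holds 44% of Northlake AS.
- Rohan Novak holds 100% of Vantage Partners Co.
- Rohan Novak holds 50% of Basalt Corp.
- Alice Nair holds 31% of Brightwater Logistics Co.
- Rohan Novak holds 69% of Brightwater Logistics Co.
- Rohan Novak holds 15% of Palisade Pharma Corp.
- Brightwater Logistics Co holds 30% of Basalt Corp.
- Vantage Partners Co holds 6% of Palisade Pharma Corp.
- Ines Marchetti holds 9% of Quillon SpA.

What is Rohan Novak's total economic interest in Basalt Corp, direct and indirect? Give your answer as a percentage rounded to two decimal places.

Rohan reaches Basalt along 5 paths.
Direct stake: 50% = 50%.
Via Brightwater: 69% × 30% = 20.7%.
Via Palisade → Northlake: 15% × 44% × 18% = 1.188%.
Via Brightwater → Palisade → Northlake: 69% × 60% × 44% × 18% = 3.27888%.
Via Vantage → Palisade → Northlake: 100% × 6% × 44% × 18% = 0.4752%.
Total: 50% + 20.7% + 1.188% + 3.27888% + 0.4752% = 75.64208%.
Rounded: 75.64%.

75.64%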